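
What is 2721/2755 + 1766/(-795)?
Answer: -540427/438045 ≈ -1.2337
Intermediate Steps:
2721/2755 + 1766/(-795) = 2721*(1/2755) + 1766*(-1/795) = 2721/2755 - 1766/795 = -540427/438045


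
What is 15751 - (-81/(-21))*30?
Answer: 109447/7 ≈ 15635.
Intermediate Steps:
15751 - (-81/(-21))*30 = 15751 - (-81*(-1)/21)*30 = 15751 - (-3*(-9/7))*30 = 15751 - 27*30/7 = 15751 - 1*810/7 = 15751 - 810/7 = 109447/7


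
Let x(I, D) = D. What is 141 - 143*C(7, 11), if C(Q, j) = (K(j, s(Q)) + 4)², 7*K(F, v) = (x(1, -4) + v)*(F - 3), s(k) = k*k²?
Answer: -1073579891/49 ≈ -2.1910e+7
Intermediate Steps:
s(k) = k³
K(F, v) = (-4 + v)*(-3 + F)/7 (K(F, v) = ((-4 + v)*(F - 3))/7 = ((-4 + v)*(-3 + F))/7 = (-4 + v)*(-3 + F)/7)
C(Q, j) = (40/7 - 4*j/7 - 3*Q³/7 + j*Q³/7)² (C(Q, j) = ((12/7 - 4*j/7 - 3*Q³/7 + j*Q³/7) + 4)² = (40/7 - 4*j/7 - 3*Q³/7 + j*Q³/7)²)
141 - 143*C(7, 11) = 141 - 143*(40 - 4*11 - 3*7³ + 11*7³)²/49 = 141 - 143*(40 - 44 - 3*343 + 11*343)²/49 = 141 - 143*(40 - 44 - 1029 + 3773)²/49 = 141 - 143*2740²/49 = 141 - 143*7507600/49 = 141 - 1073586800/49 = -1073579891/49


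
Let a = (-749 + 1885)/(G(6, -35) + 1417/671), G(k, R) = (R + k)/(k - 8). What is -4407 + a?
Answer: -96720739/22293 ≈ -4338.6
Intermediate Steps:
G(k, R) = (R + k)/(-8 + k)
a = 1524512/22293 (a = (-749 + 1885)/((-35 + 6)/(-8 + 6) + 1417/671) = 1136/(-29/(-2) + 1417*(1/671)) = 1136/(-½*(-29) + 1417/671) = 1136/(29/2 + 1417/671) = 1136/(22293/1342) = 1136*(1342/22293) = 1524512/22293 ≈ 68.385)
-4407 + a = -4407 + 1524512/22293 = -96720739/22293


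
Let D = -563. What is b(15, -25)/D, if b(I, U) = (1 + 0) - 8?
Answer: 7/563 ≈ 0.012433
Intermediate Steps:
b(I, U) = -7 (b(I, U) = 1 - 8 = -7)
b(15, -25)/D = -7/(-563) = -7*(-1/563) = 7/563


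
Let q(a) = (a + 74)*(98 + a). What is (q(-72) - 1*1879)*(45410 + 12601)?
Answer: -105986097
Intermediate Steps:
q(a) = (74 + a)*(98 + a)
(q(-72) - 1*1879)*(45410 + 12601) = ((7252 + (-72)² + 172*(-72)) - 1*1879)*(45410 + 12601) = ((7252 + 5184 - 12384) - 1879)*58011 = (52 - 1879)*58011 = -1827*58011 = -105986097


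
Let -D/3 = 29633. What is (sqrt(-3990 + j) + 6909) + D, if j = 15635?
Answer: -81990 + sqrt(11645) ≈ -81882.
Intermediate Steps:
D = -88899 (D = -3*29633 = -88899)
(sqrt(-3990 + j) + 6909) + D = (sqrt(-3990 + 15635) + 6909) - 88899 = (sqrt(11645) + 6909) - 88899 = (6909 + sqrt(11645)) - 88899 = -81990 + sqrt(11645)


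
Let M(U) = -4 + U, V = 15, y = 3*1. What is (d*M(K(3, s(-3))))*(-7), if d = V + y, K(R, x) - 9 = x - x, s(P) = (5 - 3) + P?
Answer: -630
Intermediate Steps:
s(P) = 2 + P
y = 3
K(R, x) = 9 (K(R, x) = 9 + (x - x) = 9 + 0 = 9)
d = 18 (d = 15 + 3 = 18)
(d*M(K(3, s(-3))))*(-7) = (18*(-4 + 9))*(-7) = (18*5)*(-7) = 90*(-7) = -630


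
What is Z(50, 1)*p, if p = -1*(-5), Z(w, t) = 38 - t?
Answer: 185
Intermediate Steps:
p = 5
Z(50, 1)*p = (38 - 1*1)*5 = (38 - 1)*5 = 37*5 = 185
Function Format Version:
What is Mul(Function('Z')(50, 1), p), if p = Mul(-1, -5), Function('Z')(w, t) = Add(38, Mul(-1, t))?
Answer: 185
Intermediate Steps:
p = 5
Mul(Function('Z')(50, 1), p) = Mul(Add(38, Mul(-1, 1)), 5) = Mul(Add(38, -1), 5) = Mul(37, 5) = 185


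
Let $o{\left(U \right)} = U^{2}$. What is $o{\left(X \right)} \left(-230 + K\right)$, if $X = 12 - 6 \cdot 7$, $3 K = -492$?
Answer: $-354600$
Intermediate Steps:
$K = -164$ ($K = \frac{1}{3} \left(-492\right) = -164$)
$X = -30$ ($X = 12 - 42 = -30$)
$o{\left(X \right)} \left(-230 + K\right) = \left(-30\right)^{2} \left(-230 - 164\right) = 900 \left(-394\right) = -354600$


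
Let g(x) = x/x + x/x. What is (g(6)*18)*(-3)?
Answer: -108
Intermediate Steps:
g(x) = 2 (g(x) = 1 + 1 = 2)
(g(6)*18)*(-3) = (2*18)*(-3) = 36*(-3) = -108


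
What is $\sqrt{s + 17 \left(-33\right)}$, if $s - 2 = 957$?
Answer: $\sqrt{398} \approx 19.95$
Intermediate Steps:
$s = 959$ ($s = 2 + 957 = 959$)
$\sqrt{s + 17 \left(-33\right)} = \sqrt{959 + 17 \left(-33\right)} = \sqrt{959 - 561} = \sqrt{398}$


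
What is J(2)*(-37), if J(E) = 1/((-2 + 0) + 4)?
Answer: -37/2 ≈ -18.500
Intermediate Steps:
J(E) = ½ (J(E) = 1/(-2 + 4) = 1/2 = ½)
J(2)*(-37) = (½)*(-37) = -37/2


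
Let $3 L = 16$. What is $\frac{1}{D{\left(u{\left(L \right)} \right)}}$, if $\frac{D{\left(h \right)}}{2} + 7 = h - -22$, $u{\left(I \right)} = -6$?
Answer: $\frac{1}{18} \approx 0.055556$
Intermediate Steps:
$L = \frac{16}{3}$ ($L = \frac{1}{3} \cdot 16 = \frac{16}{3} \approx 5.3333$)
$D{\left(h \right)} = 30 + 2 h$ ($D{\left(h \right)} = -14 + 2 \left(h - -22\right) = -14 + 2 \left(h + 22\right) = -14 + 2 \left(22 + h\right) = -14 + \left(44 + 2 h\right) = 30 + 2 h$)
$\frac{1}{D{\left(u{\left(L \right)} \right)}} = \frac{1}{30 + 2 \left(-6\right)} = \frac{1}{30 - 12} = \frac{1}{18}$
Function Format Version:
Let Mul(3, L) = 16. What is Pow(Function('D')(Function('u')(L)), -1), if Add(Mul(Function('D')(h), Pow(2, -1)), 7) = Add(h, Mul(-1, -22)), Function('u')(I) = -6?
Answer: Rational(1, 18) ≈ 0.055556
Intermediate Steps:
L = Rational(16, 3) (L = Mul(Rational(1, 3), 16) = Rational(16, 3) ≈ 5.3333)
Function('D')(h) = Add(30, Mul(2, h)) (Function('D')(h) = Add(-14, Mul(2, Add(h, Mul(-1, -22)))) = Add(-14, Mul(2, Add(h, 22))) = Add(-14, Mul(2, Add(22, h))) = Add(-14, Add(44, Mul(2, h))) = Add(30, Mul(2, h)))
Pow(Function('D')(Function('u')(L)), -1) = Pow(Add(30, Mul(2, -6)), -1) = Pow(Add(30, -12), -1) = Pow(18, -1) = Rational(1, 18)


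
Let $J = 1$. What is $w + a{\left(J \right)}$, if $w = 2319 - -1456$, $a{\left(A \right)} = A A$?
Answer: $3776$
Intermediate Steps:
$a{\left(A \right)} = A^{2}$
$w = 3775$ ($w = 2319 + 1456 = 3775$)
$w + a{\left(J \right)} = 3775 + 1^{2} = 3775 + 1 = 3776$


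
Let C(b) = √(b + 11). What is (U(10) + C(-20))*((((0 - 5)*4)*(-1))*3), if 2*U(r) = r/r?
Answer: 30 + 180*I ≈ 30.0 + 180.0*I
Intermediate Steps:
C(b) = √(11 + b)
U(r) = ½ (U(r) = (r/r)/2 = (½)*1 = ½)
(U(10) + C(-20))*((((0 - 5)*4)*(-1))*3) = (½ + √(11 - 20))*((((0 - 5)*4)*(-1))*3) = (½ + √(-9))*((-5*4*(-1))*3) = (½ + 3*I)*(-20*(-1)*3) = (½ + 3*I)*(20*3) = (½ + 3*I)*60 = 30 + 180*I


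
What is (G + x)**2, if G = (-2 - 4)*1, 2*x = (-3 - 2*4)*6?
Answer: 1521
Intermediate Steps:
x = -33 (x = ((-3 - 2*4)*6)/2 = ((-3 - 1*8)*6)/2 = ((-3 - 8)*6)/2 = (-11*6)/2 = (1/2)*(-66) = -33)
G = -6 (G = -6*1 = -6)
(G + x)**2 = (-6 - 33)**2 = (-39)**2 = 1521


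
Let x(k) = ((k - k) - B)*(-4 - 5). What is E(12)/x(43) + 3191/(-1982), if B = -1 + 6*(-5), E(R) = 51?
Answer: -330457/184326 ≈ -1.7928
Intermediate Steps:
B = -31 (B = -1 - 30 = -31)
x(k) = -279 (x(k) = ((k - k) - 1*(-31))*(-4 - 5) = (0 + 31)*(-9) = 31*(-9) = -279)
E(12)/x(43) + 3191/(-1982) = 51/(-279) + 3191/(-1982) = 51*(-1/279) + 3191*(-1/1982) = -17/93 - 3191/1982 = -330457/184326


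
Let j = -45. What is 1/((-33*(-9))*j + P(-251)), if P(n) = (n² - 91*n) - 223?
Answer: 1/72254 ≈ 1.3840e-5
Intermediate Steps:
P(n) = -223 + n² - 91*n
1/((-33*(-9))*j + P(-251)) = 1/(-33*(-9)*(-45) + (-223 + (-251)² - 91*(-251))) = 1/(297*(-45) + (-223 + 63001 + 22841)) = 1/(-13365 + 85619) = 1/72254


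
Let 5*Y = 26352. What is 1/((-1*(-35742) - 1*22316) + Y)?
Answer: 5/93482 ≈ 5.3486e-5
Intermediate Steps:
Y = 26352/5 (Y = (⅕)*26352 = 26352/5 ≈ 5270.4)
1/((-1*(-35742) - 1*22316) + Y) = 1/((-1*(-35742) - 1*22316) + 26352/5) = 1/((35742 - 22316) + 26352/5) = 1/(13426 + 26352/5) = 1/(93482/5) = 5/93482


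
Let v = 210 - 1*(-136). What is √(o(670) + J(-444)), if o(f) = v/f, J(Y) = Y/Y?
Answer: 2*√42545/335 ≈ 1.2314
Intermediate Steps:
v = 346 (v = 210 + 136 = 346)
J(Y) = 1
o(f) = 346/f
√(o(670) + J(-444)) = √(346/670 + 1) = √(346*(1/670) + 1) = √(173/335 + 1) = √(508/335) = 2*√42545/335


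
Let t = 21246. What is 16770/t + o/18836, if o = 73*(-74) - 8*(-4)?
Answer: 16815725/33349138 ≈ 0.50423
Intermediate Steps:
o = -5370 (o = -5402 + 32 = -5370)
16770/t + o/18836 = 16770/21246 - 5370/18836 = 16770*(1/21246) - 5370*1/18836 = 2795/3541 - 2685/9418 = 16815725/33349138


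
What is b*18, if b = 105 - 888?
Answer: -14094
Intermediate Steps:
b = -783
b*18 = -783*18 = -14094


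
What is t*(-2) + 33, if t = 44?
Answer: -55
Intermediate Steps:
t*(-2) + 33 = 44*(-2) + 33 = -88 + 33 = -55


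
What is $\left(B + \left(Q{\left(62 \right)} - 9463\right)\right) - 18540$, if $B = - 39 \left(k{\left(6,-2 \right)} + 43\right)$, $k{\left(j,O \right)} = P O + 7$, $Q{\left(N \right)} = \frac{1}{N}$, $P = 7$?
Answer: $- \frac{1823233}{62} \approx -29407.0$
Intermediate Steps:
$k{\left(j,O \right)} = 7 + 7 O$ ($k{\left(j,O \right)} = 7 O + 7 = 7 + 7 O$)
$B = -1404$ ($B = - 39 \left(\left(7 + 7 \left(-2\right)\right) + 43\right) = - 39 \left(\left(7 - 14\right) + 43\right) = - 39 \left(-7 + 43\right) = \left(-39\right) 36 = -1404$)
$\left(B + \left(Q{\left(62 \right)} - 9463\right)\right) - 18540 = \left(-1404 + \left(\frac{1}{62} - 9463\right)\right) - 18540 = \left(-1404 - \frac{586705}{62}\right) - 18540 = - \frac{673753}{62} - 18540 = - \frac{1823233}{62}$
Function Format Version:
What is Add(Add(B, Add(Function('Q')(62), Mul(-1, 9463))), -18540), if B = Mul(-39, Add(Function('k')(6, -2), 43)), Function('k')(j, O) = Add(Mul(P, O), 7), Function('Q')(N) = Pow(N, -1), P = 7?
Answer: Rational(-1823233, 62) ≈ -29407.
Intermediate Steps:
Function('k')(j, O) = Add(7, Mul(7, O)) (Function('k')(j, O) = Add(Mul(7, O), 7) = Add(7, Mul(7, O)))
B = -1404 (B = Mul(-39, Add(Add(7, Mul(7, -2)), 43)) = Mul(-39, Add(Add(7, -14), 43)) = Mul(-39, Add(-7, 43)) = Mul(-39, 36) = -1404)
Add(Add(B, Add(Function('Q')(62), Mul(-1, 9463))), -18540) = Add(Add(-1404, Add(Pow(62, -1), Mul(-1, 9463))), -18540) = Add(Add(-1404, Add(Rational(1, 62), -9463)), -18540) = Add(Add(-1404, Rational(-586705, 62)), -18540) = Add(Rational(-673753, 62), -18540) = Rational(-1823233, 62)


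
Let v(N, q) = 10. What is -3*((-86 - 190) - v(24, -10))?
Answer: 858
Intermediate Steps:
-3*((-86 - 190) - v(24, -10)) = -3*((-86 - 190) - 1*10) = -3*(-276 - 10) = -3*(-286) = 858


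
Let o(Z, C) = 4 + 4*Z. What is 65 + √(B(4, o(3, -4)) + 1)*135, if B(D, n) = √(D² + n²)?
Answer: 65 + 135*√(1 + 4*√17) ≈ 629.62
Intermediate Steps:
65 + √(B(4, o(3, -4)) + 1)*135 = 65 + √(√(4² + (4 + 4*3)²) + 1)*135 = 65 + √(√(16 + (4 + 12)²) + 1)*135 = 65 + √(√(16 + 16²) + 1)*135 = 65 + √(√(16 + 256) + 1)*135 = 65 + √(√272 + 1)*135 = 65 + √(4*√17 + 1)*135 = 65 + √(1 + 4*√17)*135 = 65 + 135*√(1 + 4*√17)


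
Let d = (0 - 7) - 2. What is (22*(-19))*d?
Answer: 3762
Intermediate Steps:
d = -9 (d = -7 - 2 = -9)
(22*(-19))*d = (22*(-19))*(-9) = -418*(-9) = 3762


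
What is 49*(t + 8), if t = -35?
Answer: -1323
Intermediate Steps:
49*(t + 8) = 49*(-35 + 8) = 49*(-27) = -1323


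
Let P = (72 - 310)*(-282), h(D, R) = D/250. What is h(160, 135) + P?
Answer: 1677916/25 ≈ 67117.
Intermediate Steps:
h(D, R) = D/250 (h(D, R) = D*(1/250) = D/250)
P = 67116 (P = -238*(-282) = 67116)
h(160, 135) + P = (1/250)*160 + 67116 = 16/25 + 67116 = 1677916/25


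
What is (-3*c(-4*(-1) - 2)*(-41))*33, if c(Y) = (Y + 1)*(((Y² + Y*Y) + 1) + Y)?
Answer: 133947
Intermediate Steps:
c(Y) = (1 + Y)*(1 + Y + 2*Y²) (c(Y) = (1 + Y)*(((Y² + Y²) + 1) + Y) = (1 + Y)*((2*Y² + 1) + Y) = (1 + Y)*((1 + 2*Y²) + Y) = (1 + Y)*(1 + Y + 2*Y²))
(-3*c(-4*(-1) - 2)*(-41))*33 = (-3*(1 + 2*(-4*(-1) - 2) + 2*(-4*(-1) - 2)³ + 3*(-4*(-1) - 2)²)*(-41))*33 = (-3*(1 + 2*(4 - 2) + 2*(4 - 2)³ + 3*(4 - 2)²)*(-41))*33 = (-3*(1 + 2*2 + 2*2³ + 3*2²)*(-41))*33 = (-3*(1 + 4 + 2*8 + 3*4)*(-41))*33 = (-3*(1 + 4 + 16 + 12)*(-41))*33 = (-3*33*(-41))*33 = -99*(-41)*33 = 4059*33 = 133947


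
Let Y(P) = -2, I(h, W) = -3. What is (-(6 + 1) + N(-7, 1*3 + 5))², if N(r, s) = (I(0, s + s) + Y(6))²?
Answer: 324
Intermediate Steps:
N(r, s) = 25 (N(r, s) = (-3 - 2)² = (-5)² = 25)
(-(6 + 1) + N(-7, 1*3 + 5))² = (-(6 + 1) + 25)² = (-1*7 + 25)² = (-7 + 25)² = 18² = 324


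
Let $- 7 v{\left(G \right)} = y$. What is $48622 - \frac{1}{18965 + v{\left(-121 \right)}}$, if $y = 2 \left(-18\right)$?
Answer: $\frac{6456563995}{132791} \approx 48622.0$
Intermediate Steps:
$y = -36$
$v{\left(G \right)} = \frac{36}{7}$ ($v{\left(G \right)} = \left(- \frac{1}{7}\right) \left(-36\right) = \frac{36}{7}$)
$48622 - \frac{1}{18965 + v{\left(-121 \right)}} = 48622 - \frac{1}{18965 + \frac{36}{7}} = 48622 - \frac{1}{\frac{132791}{7}} = 48622 - \frac{7}{132791} = \frac{6456563995}{132791}$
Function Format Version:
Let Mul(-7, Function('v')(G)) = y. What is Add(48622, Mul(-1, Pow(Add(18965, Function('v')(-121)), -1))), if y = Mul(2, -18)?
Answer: Rational(6456563995, 132791) ≈ 48622.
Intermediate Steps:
y = -36
Function('v')(G) = Rational(36, 7) (Function('v')(G) = Mul(Rational(-1, 7), -36) = Rational(36, 7))
Add(48622, Mul(-1, Pow(Add(18965, Function('v')(-121)), -1))) = Add(48622, Mul(-1, Pow(Add(18965, Rational(36, 7)), -1))) = Add(48622, Mul(-1, Pow(Rational(132791, 7), -1))) = Add(48622, Mul(-1, Rational(7, 132791))) = Add(48622, Rational(-7, 132791)) = Rational(6456563995, 132791)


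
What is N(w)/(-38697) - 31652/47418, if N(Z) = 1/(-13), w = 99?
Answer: -2653806559/3975691083 ≈ -0.66751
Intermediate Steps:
N(Z) = -1/13
N(w)/(-38697) - 31652/47418 = -1/13/(-38697) - 31652/47418 = -1/13*(-1/38697) - 31652*1/47418 = 1/503061 - 15826/23709 = -2653806559/3975691083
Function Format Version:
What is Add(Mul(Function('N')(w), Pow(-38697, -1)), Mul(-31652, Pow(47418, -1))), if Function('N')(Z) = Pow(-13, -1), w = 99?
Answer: Rational(-2653806559, 3975691083) ≈ -0.66751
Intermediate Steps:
Function('N')(Z) = Rational(-1, 13)
Add(Mul(Function('N')(w), Pow(-38697, -1)), Mul(-31652, Pow(47418, -1))) = Add(Mul(Rational(-1, 13), Pow(-38697, -1)), Mul(-31652, Pow(47418, -1))) = Add(Mul(Rational(-1, 13), Rational(-1, 38697)), Mul(-31652, Rational(1, 47418))) = Add(Rational(1, 503061), Rational(-15826, 23709)) = Rational(-2653806559, 3975691083)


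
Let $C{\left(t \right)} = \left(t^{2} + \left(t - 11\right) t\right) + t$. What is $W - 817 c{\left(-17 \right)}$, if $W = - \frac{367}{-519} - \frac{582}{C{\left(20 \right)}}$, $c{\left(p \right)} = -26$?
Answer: $\frac{1102446157}{51900} \approx 21242.0$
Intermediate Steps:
$C{\left(t \right)} = t + t^{2} + t \left(-11 + t\right)$ ($C{\left(t \right)} = \left(t^{2} + \left(-11 + t\right) t\right) + t = \left(t^{2} + t \left(-11 + t\right)\right) + t = t + t^{2} + t \left(-11 + t\right)$)
$W = - \frac{13643}{51900}$ ($W = - \frac{367}{-519} - \frac{582}{2 \cdot 20 \left(-5 + 20\right)} = \left(-367\right) \left(- \frac{1}{519}\right) - \frac{582}{2 \cdot 20 \cdot 15} = \frac{367}{519} - \frac{582}{600} = \frac{367}{519} - \frac{97}{100} = - \frac{13643}{51900} \approx -0.26287$)
$W - 817 c{\left(-17 \right)} = - \frac{13643}{51900} - -21242 = - \frac{13643}{51900} + 21242 = \frac{1102446157}{51900}$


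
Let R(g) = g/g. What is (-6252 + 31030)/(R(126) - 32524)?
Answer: -24778/32523 ≈ -0.76186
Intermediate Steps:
R(g) = 1
(-6252 + 31030)/(R(126) - 32524) = (-6252 + 31030)/(1 - 32524) = 24778/(-32523) = 24778*(-1/32523) = -24778/32523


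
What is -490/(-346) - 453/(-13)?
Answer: 81554/2249 ≈ 36.262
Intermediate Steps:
-490/(-346) - 453/(-13) = -490*(-1/346) - 453*(-1/13) = 245/173 + 453/13 = 81554/2249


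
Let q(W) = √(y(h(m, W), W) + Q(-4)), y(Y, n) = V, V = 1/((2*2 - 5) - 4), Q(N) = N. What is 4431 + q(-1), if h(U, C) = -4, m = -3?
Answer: 4431 + I*√105/5 ≈ 4431.0 + 2.0494*I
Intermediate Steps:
V = -⅕ (V = 1/((4 - 5) - 4) = 1/(-1 - 4) = 1/(-5) = -⅕ ≈ -0.20000)
y(Y, n) = -⅕
q(W) = I*√105/5 (q(W) = √(-⅕ - 4) = √(-21/5) = I*√105/5)
4431 + q(-1) = 4431 + I*√105/5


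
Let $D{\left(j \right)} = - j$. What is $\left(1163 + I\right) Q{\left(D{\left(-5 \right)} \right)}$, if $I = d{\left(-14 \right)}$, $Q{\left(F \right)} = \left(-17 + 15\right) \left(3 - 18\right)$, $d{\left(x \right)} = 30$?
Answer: $35790$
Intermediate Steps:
$Q{\left(F \right)} = 30$ ($Q{\left(F \right)} = \left(-2\right) \left(-15\right) = 30$)
$I = 30$
$\left(1163 + I\right) Q{\left(D{\left(-5 \right)} \right)} = \left(1163 + 30\right) 30 = 1193 \cdot 30 = 35790$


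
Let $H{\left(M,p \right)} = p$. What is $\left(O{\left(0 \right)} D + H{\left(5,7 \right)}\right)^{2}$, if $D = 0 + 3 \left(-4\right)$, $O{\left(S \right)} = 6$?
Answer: $4225$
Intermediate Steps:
$D = -12$ ($D = 0 - 12 = -12$)
$\left(O{\left(0 \right)} D + H{\left(5,7 \right)}\right)^{2} = \left(6 \left(-12\right) + 7\right)^{2} = \left(-72 + 7\right)^{2} = \left(-65\right)^{2} = 4225$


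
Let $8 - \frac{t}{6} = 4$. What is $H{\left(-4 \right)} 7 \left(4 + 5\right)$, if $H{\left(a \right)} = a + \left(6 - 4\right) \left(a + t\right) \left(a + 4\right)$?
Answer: $-252$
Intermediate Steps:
$t = 24$ ($t = 48 - 24 = 24$)
$H{\left(a \right)} = a + \left(4 + a\right) \left(48 + 2 a\right)$ ($H{\left(a \right)} = a + \left(6 - 4\right) \left(a + 24\right) \left(a + 4\right) = a + 2 \left(24 + a\right) \left(4 + a\right) = a + \left(48 + 2 a\right) \left(4 + a\right) = a + \left(4 + a\right) \left(48 + 2 a\right)$)
$H{\left(-4 \right)} 7 \left(4 + 5\right) = \left(192 + 2 \left(-4\right)^{2} + 57 \left(-4\right)\right) 7 \left(4 + 5\right) = \left(192 + 2 \cdot 16 - 228\right) 7 \cdot 9 = \left(192 + 32 - 228\right) 63 = \left(-4\right) 63 = -252$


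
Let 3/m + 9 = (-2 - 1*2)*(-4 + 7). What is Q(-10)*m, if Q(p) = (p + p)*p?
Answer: -200/7 ≈ -28.571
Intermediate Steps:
Q(p) = 2*p**2 (Q(p) = (2*p)*p = 2*p**2)
m = -1/7 (m = 3/(-9 + (-2 - 1*2)*(-4 + 7)) = 3/(-9 + (-2 - 2)*3) = 3/(-9 - 4*3) = 3/(-9 - 12) = 3/(-21) = 3*(-1/21) = -1/7 ≈ -0.14286)
Q(-10)*m = (2*(-10)**2)*(-1/7) = (2*100)*(-1/7) = 200*(-1/7) = -200/7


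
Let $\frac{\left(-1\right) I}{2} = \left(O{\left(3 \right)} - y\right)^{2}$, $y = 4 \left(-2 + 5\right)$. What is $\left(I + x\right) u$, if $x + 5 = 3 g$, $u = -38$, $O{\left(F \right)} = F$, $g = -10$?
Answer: $7486$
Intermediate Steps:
$y = 12$ ($y = 4 \cdot 3 = 12$)
$I = -162$ ($I = - 2 \left(3 - 12\right)^{2} = - 2 \left(-9\right)^{2} = \left(-2\right) 81 = -162$)
$x = -35$ ($x = -5 + 3 \left(-10\right) = -5 - 30 = -35$)
$\left(I + x\right) u = \left(-162 - 35\right) \left(-38\right) = \left(-197\right) \left(-38\right) = 7486$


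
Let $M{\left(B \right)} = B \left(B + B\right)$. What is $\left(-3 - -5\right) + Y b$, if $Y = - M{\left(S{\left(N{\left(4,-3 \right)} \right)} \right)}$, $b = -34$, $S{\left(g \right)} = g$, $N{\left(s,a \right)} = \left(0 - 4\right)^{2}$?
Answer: $17410$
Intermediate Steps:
$N{\left(s,a \right)} = 16$ ($N{\left(s,a \right)} = \left(-4\right)^{2} = 16$)
$M{\left(B \right)} = 2 B^{2}$ ($M{\left(B \right)} = B 2 B = 2 B^{2}$)
$Y = -512$ ($Y = - 2 \cdot 16^{2} = - 2 \cdot 256 = \left(-1\right) 512 = -512$)
$\left(-3 - -5\right) + Y b = \left(-3 - -5\right) - -17408 = \left(-3 + 5\right) + 17408 = 2 + 17408 = 17410$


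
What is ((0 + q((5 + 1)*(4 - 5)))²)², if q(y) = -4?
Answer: 256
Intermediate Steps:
((0 + q((5 + 1)*(4 - 5)))²)² = ((0 - 4)²)² = ((-4)²)² = 16² = 256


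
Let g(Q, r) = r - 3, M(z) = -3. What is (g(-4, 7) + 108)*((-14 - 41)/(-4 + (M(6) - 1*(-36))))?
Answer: -6160/29 ≈ -212.41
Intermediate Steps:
g(Q, r) = -3 + r
(g(-4, 7) + 108)*((-14 - 41)/(-4 + (M(6) - 1*(-36)))) = ((-3 + 7) + 108)*((-14 - 41)/(-4 + (-3 - 1*(-36)))) = (4 + 108)*(-55/(-4 + (-3 + 36))) = 112*(-55/(-4 + 33)) = 112*(-55/29) = -6160/29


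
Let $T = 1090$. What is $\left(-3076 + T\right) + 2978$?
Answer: $992$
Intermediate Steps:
$\left(-3076 + T\right) + 2978 = \left(-3076 + 1090\right) + 2978 = -1986 + 2978 = 992$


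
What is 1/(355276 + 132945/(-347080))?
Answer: 69416/24661812227 ≈ 2.8147e-6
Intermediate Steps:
1/(355276 + 132945/(-347080)) = 1/(355276 + 132945*(-1/347080)) = 1/(355276 - 26589/69416) = 1/(24661812227/69416) = 69416/24661812227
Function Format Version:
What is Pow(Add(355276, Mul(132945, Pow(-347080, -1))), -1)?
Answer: Rational(69416, 24661812227) ≈ 2.8147e-6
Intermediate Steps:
Pow(Add(355276, Mul(132945, Pow(-347080, -1))), -1) = Pow(Add(355276, Mul(132945, Rational(-1, 347080))), -1) = Pow(Add(355276, Rational(-26589, 69416)), -1) = Pow(Rational(24661812227, 69416), -1) = Rational(69416, 24661812227)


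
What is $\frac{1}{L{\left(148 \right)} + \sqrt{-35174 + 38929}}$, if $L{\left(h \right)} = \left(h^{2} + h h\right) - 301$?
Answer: $\frac{43507}{1892855294} - \frac{\sqrt{3755}}{1892855294} \approx 2.2952 \cdot 10^{-5}$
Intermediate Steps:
$L{\left(h \right)} = -301 + 2 h^{2}$ ($L{\left(h \right)} = \left(h^{2} + h^{2}\right) - 301 = 2 h^{2} - 301 = -301 + 2 h^{2}$)
$\frac{1}{L{\left(148 \right)} + \sqrt{-35174 + 38929}} = \frac{1}{\left(-301 + 2 \cdot 148^{2}\right) + \sqrt{-35174 + 38929}} = \frac{1}{\left(-301 + 2 \cdot 21904\right) + \sqrt{3755}} = \frac{1}{\left(-301 + 43808\right) + \sqrt{3755}} = \frac{1}{43507 + \sqrt{3755}}$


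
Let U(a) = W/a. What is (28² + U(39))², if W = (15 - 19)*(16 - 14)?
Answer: 934402624/1521 ≈ 6.1433e+5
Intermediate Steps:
W = -8 (W = -4*2 = -8)
U(a) = -8/a
(28² + U(39))² = (28² - 8/39)² = (784 - 8*1/39)² = (784 - 8/39)² = (30568/39)² = 934402624/1521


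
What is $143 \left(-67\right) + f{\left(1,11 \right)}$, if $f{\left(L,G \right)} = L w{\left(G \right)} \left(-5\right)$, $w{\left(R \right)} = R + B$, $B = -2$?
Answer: $-9626$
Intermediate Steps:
$w{\left(R \right)} = -2 + R$ ($w{\left(R \right)} = R - 2 = -2 + R$)
$f{\left(L,G \right)} = - 5 L \left(-2 + G\right)$ ($f{\left(L,G \right)} = L \left(-2 + G\right) \left(-5\right) = - 5 L \left(-2 + G\right)$)
$143 \left(-67\right) + f{\left(1,11 \right)} = 143 \left(-67\right) + 5 \cdot 1 \left(2 - 11\right) = -9581 + 5 \cdot 1 \left(2 - 11\right) = -9581 + 5 \cdot 1 \left(-9\right) = -9581 - 45 = -9626$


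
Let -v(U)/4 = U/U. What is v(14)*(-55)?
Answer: 220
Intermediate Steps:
v(U) = -4 (v(U) = -4*U/U = -4*1 = -4)
v(14)*(-55) = -4*(-55) = 220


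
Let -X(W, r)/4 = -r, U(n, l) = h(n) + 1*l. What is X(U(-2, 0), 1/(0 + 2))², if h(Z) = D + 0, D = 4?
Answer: 4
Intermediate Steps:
h(Z) = 4 (h(Z) = 4 + 0 = 4)
U(n, l) = 4 + l (U(n, l) = 4 + 1*l = 4 + l)
X(W, r) = 4*r (X(W, r) = -(-4)*r = 4*r)
X(U(-2, 0), 1/(0 + 2))² = (4/(0 + 2))² = (4/2)² = (4*(½))² = 2² = 4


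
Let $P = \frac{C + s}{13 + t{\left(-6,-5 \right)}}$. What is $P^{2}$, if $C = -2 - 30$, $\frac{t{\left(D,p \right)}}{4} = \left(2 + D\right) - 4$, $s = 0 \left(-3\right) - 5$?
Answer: $\frac{1369}{361} \approx 3.7922$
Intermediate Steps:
$s = -5$ ($s = 0 - 5 = -5$)
$t{\left(D,p \right)} = -8 + 4 D$ ($t{\left(D,p \right)} = 4 \left(\left(2 + D\right) - 4\right) = 4 \left(-2 + D\right) = -8 + 4 D$)
$C = -32$ ($C = -2 - 30 = -32$)
$P = \frac{37}{19}$ ($P = \frac{-32 - 5}{13 + \left(-8 + 4 \left(-6\right)\right)} = - \frac{37}{13 - 32} = - \frac{37}{-19} = \left(-37\right) \left(- \frac{1}{19}\right) = \frac{37}{19} \approx 1.9474$)
$P^{2} = \left(\frac{37}{19}\right)^{2} = \frac{1369}{361}$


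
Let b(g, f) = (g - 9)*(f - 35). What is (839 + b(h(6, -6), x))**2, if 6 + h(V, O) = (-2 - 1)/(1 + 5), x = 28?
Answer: 3591025/4 ≈ 8.9776e+5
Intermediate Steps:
h(V, O) = -13/2 (h(V, O) = -6 + (-2 - 1)/(1 + 5) = -6 - 3/6 = -6 - 3*1/6 = -6 - 1/2 = -13/2)
b(g, f) = (-35 + f)*(-9 + g) (b(g, f) = (-9 + g)*(-35 + f) = (-35 + f)*(-9 + g))
(839 + b(h(6, -6), x))**2 = (839 + (315 - 35*(-13/2) - 9*28 + 28*(-13/2)))**2 = (839 + (315 + 455/2 - 252 - 182))**2 = (839 + 217/2)**2 = (1895/2)**2 = 3591025/4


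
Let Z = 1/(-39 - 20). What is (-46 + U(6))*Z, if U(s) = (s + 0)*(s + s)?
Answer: -26/59 ≈ -0.44068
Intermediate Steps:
U(s) = 2*s**2 (U(s) = s*(2*s) = 2*s**2)
Z = -1/59 (Z = 1/(-59) = -1/59 ≈ -0.016949)
(-46 + U(6))*Z = (-46 + 2*6**2)*(-1/59) = (-46 + 2*36)*(-1/59) = (-46 + 72)*(-1/59) = 26*(-1/59) = -26/59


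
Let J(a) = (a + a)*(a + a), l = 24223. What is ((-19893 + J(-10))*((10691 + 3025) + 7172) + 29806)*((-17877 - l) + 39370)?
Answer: 1111492139940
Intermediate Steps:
J(a) = 4*a² (J(a) = (2*a)*(2*a) = 4*a²)
((-19893 + J(-10))*((10691 + 3025) + 7172) + 29806)*((-17877 - l) + 39370) = ((-19893 + 4*(-10)²)*((10691 + 3025) + 7172) + 29806)*((-17877 - 1*24223) + 39370) = ((-19893 + 4*100)*(13716 + 7172) + 29806)*((-17877 - 24223) + 39370) = ((-19893 + 400)*20888 + 29806)*(-42100 + 39370) = (-19493*20888 + 29806)*(-2730) = (-407169784 + 29806)*(-2730) = -407139978*(-2730) = 1111492139940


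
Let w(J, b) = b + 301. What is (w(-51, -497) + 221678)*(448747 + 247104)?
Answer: 154118471182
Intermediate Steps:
w(J, b) = 301 + b
(w(-51, -497) + 221678)*(448747 + 247104) = ((301 - 497) + 221678)*(448747 + 247104) = (-196 + 221678)*695851 = 221482*695851 = 154118471182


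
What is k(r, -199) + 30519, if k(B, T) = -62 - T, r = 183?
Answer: 30656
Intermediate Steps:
k(r, -199) + 30519 = (-62 - 1*(-199)) + 30519 = (-62 + 199) + 30519 = 137 + 30519 = 30656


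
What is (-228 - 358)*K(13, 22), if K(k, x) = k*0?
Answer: 0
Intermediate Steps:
K(k, x) = 0
(-228 - 358)*K(13, 22) = (-228 - 358)*0 = -586*0 = 0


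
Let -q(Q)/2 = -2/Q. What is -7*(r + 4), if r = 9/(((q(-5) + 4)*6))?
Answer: -1001/32 ≈ -31.281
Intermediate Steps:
q(Q) = 4/Q (q(Q) = -(-4)/Q = 4/Q)
r = 15/32 (r = 9/(((4/(-5) + 4)*6)) = 9/(((4*(-⅕) + 4)*6)) = 9/(((-⅘ + 4)*6)) = 9/(((16/5)*6)) = 9/(96/5) = 9*(5/96) = 15/32 ≈ 0.46875)
-7*(r + 4) = -7*(15/32 + 4) = -7*143/32 = -1001/32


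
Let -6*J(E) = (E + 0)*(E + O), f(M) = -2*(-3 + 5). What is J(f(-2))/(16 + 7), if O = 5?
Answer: 2/69 ≈ 0.028986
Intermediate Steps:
f(M) = -4 (f(M) = -2*2 = -4)
J(E) = -E*(5 + E)/6 (J(E) = -(E + 0)*(E + 5)/6 = -E*(5 + E)/6)
J(f(-2))/(16 + 7) = (-⅙*(-4)*(5 - 4))/(16 + 7) = (-⅙*(-4)*1)/23 = (1/23)*(⅔) = 2/69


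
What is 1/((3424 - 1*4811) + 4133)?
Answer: 1/2746 ≈ 0.00036417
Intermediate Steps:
1/((3424 - 1*4811) + 4133) = 1/((3424 - 4811) + 4133) = 1/(-1387 + 4133) = 1/2746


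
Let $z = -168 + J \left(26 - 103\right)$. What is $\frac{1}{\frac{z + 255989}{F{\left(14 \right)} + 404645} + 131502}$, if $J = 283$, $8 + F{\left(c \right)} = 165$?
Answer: $\frac{67467}{8872084439} \approx 7.6044 \cdot 10^{-6}$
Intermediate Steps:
$F{\left(c \right)} = 157$ ($F{\left(c \right)} = -8 + 165 = 157$)
$z = -21959$ ($z = -168 + 283 \left(26 - 103\right) = -168 + 283 \left(-77\right) = -168 - 21791 = -21959$)
$\frac{1}{\frac{z + 255989}{F{\left(14 \right)} + 404645} + 131502} = \frac{1}{\frac{-21959 + 255989}{157 + 404645} + 131502} = \frac{1}{\frac{234030}{404802} + 131502} = \frac{1}{234030 \cdot \frac{1}{404802} + 131502} = \frac{1}{\frac{39005}{67467} + 131502} = \frac{1}{\frac{8872084439}{67467}} = \frac{67467}{8872084439}$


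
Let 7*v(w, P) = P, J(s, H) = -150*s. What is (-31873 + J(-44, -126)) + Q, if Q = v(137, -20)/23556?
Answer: -1041828884/41223 ≈ -25273.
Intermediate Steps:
v(w, P) = P/7
Q = -5/41223 (Q = ((⅐)*(-20))/23556 = -20/7*1/23556 = -5/41223 ≈ -0.00012129)
(-31873 + J(-44, -126)) + Q = (-31873 - 150*(-44)) - 5/41223 = (-31873 + 6600) - 5/41223 = -25273 - 5/41223 = -1041828884/41223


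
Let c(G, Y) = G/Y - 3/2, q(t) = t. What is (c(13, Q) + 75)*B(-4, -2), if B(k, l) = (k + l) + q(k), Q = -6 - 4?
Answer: -722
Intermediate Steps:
Q = -10
c(G, Y) = -3/2 + G/Y (c(G, Y) = G/Y - 3*½ = G/Y - 3/2 = -3/2 + G/Y)
B(k, l) = l + 2*k (B(k, l) = (k + l) + k = l + 2*k)
(c(13, Q) + 75)*B(-4, -2) = ((-3/2 + 13/(-10)) + 75)*(-2 + 2*(-4)) = ((-3/2 + 13*(-⅒)) + 75)*(-2 - 8) = ((-3/2 - 13/10) + 75)*(-10) = (-14/5 + 75)*(-10) = (361/5)*(-10) = -722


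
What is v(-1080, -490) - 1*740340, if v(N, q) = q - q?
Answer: -740340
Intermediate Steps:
v(N, q) = 0
v(-1080, -490) - 1*740340 = 0 - 1*740340 = 0 - 740340 = -740340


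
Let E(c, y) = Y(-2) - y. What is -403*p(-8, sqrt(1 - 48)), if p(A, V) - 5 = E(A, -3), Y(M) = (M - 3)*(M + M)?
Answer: -11284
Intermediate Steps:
Y(M) = 2*M*(-3 + M) (Y(M) = (-3 + M)*(2*M) = 2*M*(-3 + M))
E(c, y) = 20 - y (E(c, y) = 2*(-2)*(-3 - 2) - y = 2*(-2)*(-5) - y = 20 - y)
p(A, V) = 28 (p(A, V) = 5 + (20 - 1*(-3)) = 5 + (20 + 3) = 5 + 23 = 28)
-403*p(-8, sqrt(1 - 48)) = -403*28 = -11284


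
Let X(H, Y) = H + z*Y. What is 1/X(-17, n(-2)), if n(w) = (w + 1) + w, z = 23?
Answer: -1/86 ≈ -0.011628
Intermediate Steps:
n(w) = 1 + 2*w (n(w) = (1 + w) + w = 1 + 2*w)
X(H, Y) = H + 23*Y
1/X(-17, n(-2)) = 1/(-17 + 23*(1 + 2*(-2))) = 1/(-17 + 23*(1 - 4)) = 1/(-17 + 23*(-3)) = 1/(-17 - 69) = 1/(-86) = -1/86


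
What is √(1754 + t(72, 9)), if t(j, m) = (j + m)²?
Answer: √8315 ≈ 91.187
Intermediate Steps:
√(1754 + t(72, 9)) = √(1754 + (72 + 9)²) = √(1754 + 81²) = √(1754 + 6561) = √8315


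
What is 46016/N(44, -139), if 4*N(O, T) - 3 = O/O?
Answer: 46016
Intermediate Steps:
N(O, T) = 1 (N(O, T) = ¾ + (O/O)/4 = ¾ + (¼)*1 = ¾ + ¼ = 1)
46016/N(44, -139) = 46016/1 = 46016*1 = 46016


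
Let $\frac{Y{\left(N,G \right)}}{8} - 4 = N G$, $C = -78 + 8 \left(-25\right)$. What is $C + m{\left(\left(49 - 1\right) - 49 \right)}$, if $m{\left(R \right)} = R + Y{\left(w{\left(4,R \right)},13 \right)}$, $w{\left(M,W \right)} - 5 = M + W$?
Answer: $585$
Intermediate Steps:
$w{\left(M,W \right)} = 5 + M + W$ ($w{\left(M,W \right)} = 5 + \left(M + W\right) = 5 + M + W$)
$C = -278$ ($C = -78 - 200 = -278$)
$Y{\left(N,G \right)} = 32 + 8 G N$ ($Y{\left(N,G \right)} = 32 + 8 N G = 32 + 8 G N$)
$m{\left(R \right)} = 968 + 105 R$ ($m{\left(R \right)} = R + \left(32 + 8 \cdot 13 \left(5 + 4 + R\right)\right) = R + \left(32 + 8 \cdot 13 \left(9 + R\right)\right) = R + \left(32 + \left(936 + 104 R\right)\right) = R + \left(968 + 104 R\right) = 968 + 105 R$)
$C + m{\left(\left(49 - 1\right) - 49 \right)} = -278 + \left(968 + 105 \left(\left(49 - 1\right) - 49\right)\right) = -278 + \left(968 + 105 \left(48 - 49\right)\right) = -278 + \left(968 + 105 \left(-1\right)\right) = -278 + \left(968 - 105\right) = -278 + 863 = 585$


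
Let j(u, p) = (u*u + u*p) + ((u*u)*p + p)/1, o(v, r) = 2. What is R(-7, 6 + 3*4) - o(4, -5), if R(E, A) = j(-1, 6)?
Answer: 5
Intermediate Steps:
j(u, p) = p + u**2 + p*u + p*u**2 (j(u, p) = (u**2 + p*u) + (u**2*p + p)*1 = (u**2 + p*u) + (p*u**2 + p)*1 = (u**2 + p*u) + (p + p*u**2)*1 = (u**2 + p*u) + (p + p*u**2) = p + u**2 + p*u + p*u**2)
R(E, A) = 7 (R(E, A) = 6 + (-1)**2 + 6*(-1) + 6*(-1)**2 = 6 + 1 - 6 + 6*1 = 6 + 1 - 6 + 6 = 7)
R(-7, 6 + 3*4) - o(4, -5) = 7 - 1*2 = 7 - 2 = 5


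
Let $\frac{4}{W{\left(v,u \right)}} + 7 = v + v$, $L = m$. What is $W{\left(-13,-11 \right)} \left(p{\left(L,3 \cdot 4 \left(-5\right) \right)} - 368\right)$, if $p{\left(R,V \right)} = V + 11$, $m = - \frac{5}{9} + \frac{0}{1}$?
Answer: $\frac{556}{11} \approx 50.545$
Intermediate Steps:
$m = - \frac{5}{9}$ ($m = \left(-5\right) \frac{1}{9} + 0 \cdot 1 = - \frac{5}{9} + 0 = - \frac{5}{9} \approx -0.55556$)
$L = - \frac{5}{9} \approx -0.55556$
$W{\left(v,u \right)} = \frac{4}{-7 + 2 v}$ ($W{\left(v,u \right)} = \frac{4}{-7 + \left(v + v\right)} = \frac{4}{-7 + 2 v}$)
$p{\left(R,V \right)} = 11 + V$
$W{\left(-13,-11 \right)} \left(p{\left(L,3 \cdot 4 \left(-5\right) \right)} - 368\right) = \frac{4}{-7 + 2 \left(-13\right)} \left(\left(11 + 3 \cdot 4 \left(-5\right)\right) - 368\right) = \frac{4}{-7 - 26} \left(\left(11 + 12 \left(-5\right)\right) - 368\right) = \frac{4}{-33} \left(\left(11 - 60\right) - 368\right) = 4 \left(- \frac{1}{33}\right) \left(-49 - 368\right) = \left(- \frac{4}{33}\right) \left(-417\right) = \frac{556}{11}$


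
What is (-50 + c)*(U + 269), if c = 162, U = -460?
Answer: -21392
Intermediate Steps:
(-50 + c)*(U + 269) = (-50 + 162)*(-460 + 269) = 112*(-191) = -21392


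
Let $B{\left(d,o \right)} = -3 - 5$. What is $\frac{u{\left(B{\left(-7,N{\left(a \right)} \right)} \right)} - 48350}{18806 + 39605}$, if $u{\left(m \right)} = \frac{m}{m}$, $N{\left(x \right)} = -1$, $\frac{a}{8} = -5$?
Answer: $- \frac{48349}{58411} \approx -0.82774$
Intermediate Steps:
$a = -40$ ($a = 8 \left(-5\right) = -40$)
$B{\left(d,o \right)} = -8$ ($B{\left(d,o \right)} = -3 - 5 = -8$)
$u{\left(m \right)} = 1$
$\frac{u{\left(B{\left(-7,N{\left(a \right)} \right)} \right)} - 48350}{18806 + 39605} = \frac{1 - 48350}{18806 + 39605} = - \frac{48349}{58411}$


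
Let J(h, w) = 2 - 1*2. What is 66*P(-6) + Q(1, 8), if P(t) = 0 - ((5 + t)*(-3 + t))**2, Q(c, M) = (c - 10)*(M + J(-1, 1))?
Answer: -5418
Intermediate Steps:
J(h, w) = 0 (J(h, w) = 2 - 2 = 0)
Q(c, M) = M*(-10 + c) (Q(c, M) = (c - 10)*(M + 0) = (-10 + c)*M = M*(-10 + c))
P(t) = -(-3 + t)**2*(5 + t)**2 (P(t) = 0 - ((-3 + t)*(5 + t))**2 = 0 - (-3 + t)**2*(5 + t)**2 = -(-3 + t)**2*(5 + t)**2)
66*P(-6) + Q(1, 8) = 66*(-(-3 - 6)**2*(5 - 6)**2) + 8*(-10 + 1) = 66*(-1*(-9)**2*(-1)**2) + 8*(-9) = 66*(-1*81*1) - 72 = 66*(-81) - 72 = -5346 - 72 = -5418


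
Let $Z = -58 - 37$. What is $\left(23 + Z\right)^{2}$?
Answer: $5184$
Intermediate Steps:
$Z = -95$
$\left(23 + Z\right)^{2} = \left(23 - 95\right)^{2} = \left(-72\right)^{2} = 5184$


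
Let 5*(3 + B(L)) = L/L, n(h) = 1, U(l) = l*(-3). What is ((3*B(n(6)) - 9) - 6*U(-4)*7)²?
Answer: 6796449/25 ≈ 2.7186e+5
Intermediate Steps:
U(l) = -3*l
B(L) = -14/5 (B(L) = -3 + (L/L)/5 = -3 + (⅕)*1 = -3 + ⅕ = -14/5)
((3*B(n(6)) - 9) - 6*U(-4)*7)² = ((3*(-14/5) - 9) - (-18)*(-4)*7)² = ((-42/5 - 9) - 6*12*7)² = (-87/5 - 72*7)² = (-87/5 - 504)² = (-2607/5)² = 6796449/25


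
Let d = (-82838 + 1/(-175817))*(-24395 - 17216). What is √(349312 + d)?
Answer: √106562278321946661557/175817 ≈ 58714.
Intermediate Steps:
d = 606036279330317/175817 (d = (-82838 - 1/175817)*(-41611) = -14564328647/175817*(-41611) = 606036279330317/175817 ≈ 3.4470e+9)
√(349312 + d) = √(349312 + 606036279330317/175817) = √(606097694318221/175817) = √106562278321946661557/175817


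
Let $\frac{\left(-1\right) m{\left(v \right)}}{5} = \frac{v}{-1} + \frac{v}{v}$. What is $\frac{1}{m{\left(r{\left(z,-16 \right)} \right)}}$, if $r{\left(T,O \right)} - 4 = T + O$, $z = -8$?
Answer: $- \frac{1}{105} \approx -0.0095238$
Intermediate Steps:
$r{\left(T,O \right)} = 4 + O + T$ ($r{\left(T,O \right)} = 4 + \left(T + O\right) = 4 + \left(O + T\right) = 4 + O + T$)
$m{\left(v \right)} = -5 + 5 v$ ($m{\left(v \right)} = - 5 \left(\frac{v}{-1} + \frac{v}{v}\right) = - 5 \left(v \left(-1\right) + 1\right) = - 5 \left(- v + 1\right) = - 5 \left(1 - v\right) = -5 + 5 v$)
$\frac{1}{m{\left(r{\left(z,-16 \right)} \right)}} = \frac{1}{-5 + 5 \left(4 - 16 - 8\right)} = \frac{1}{-5 + 5 \left(-20\right)} = \frac{1}{-5 - 100} = \frac{1}{-105} = - \frac{1}{105}$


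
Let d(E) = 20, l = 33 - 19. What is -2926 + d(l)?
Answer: -2906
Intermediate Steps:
l = 14
-2926 + d(l) = -2926 + 20 = -2906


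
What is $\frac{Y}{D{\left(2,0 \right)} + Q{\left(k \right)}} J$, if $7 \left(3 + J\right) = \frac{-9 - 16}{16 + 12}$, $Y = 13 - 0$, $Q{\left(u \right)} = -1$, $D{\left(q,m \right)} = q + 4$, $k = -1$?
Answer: $- \frac{7969}{980} \approx -8.1316$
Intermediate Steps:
$D{\left(q,m \right)} = 4 + q$
$Y = 13$ ($Y = 13 + 0 = 13$)
$J = - \frac{613}{196}$ ($J = -3 + \frac{\left(-9 - 16\right) \frac{1}{16 + 12}}{7} = -3 + \frac{\left(-25\right) \frac{1}{28}}{7} = -3 + \frac{1}{7} \left(- \frac{25}{28}\right) = -3 - \frac{25}{196} = - \frac{613}{196} \approx -3.1276$)
$\frac{Y}{D{\left(2,0 \right)} + Q{\left(k \right)}} J = \frac{13}{\left(4 + 2\right) - 1} \left(- \frac{613}{196}\right) = \frac{13}{6 - 1} \left(- \frac{613}{196}\right) = \frac{13}{5} \left(- \frac{613}{196}\right) = - \frac{7969}{980}$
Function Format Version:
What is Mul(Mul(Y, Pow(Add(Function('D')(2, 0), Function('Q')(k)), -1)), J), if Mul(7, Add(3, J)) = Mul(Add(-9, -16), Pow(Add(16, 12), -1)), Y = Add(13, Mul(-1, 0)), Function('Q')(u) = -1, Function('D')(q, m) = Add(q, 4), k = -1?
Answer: Rational(-7969, 980) ≈ -8.1316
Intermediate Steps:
Function('D')(q, m) = Add(4, q)
Y = 13 (Y = Add(13, 0) = 13)
J = Rational(-613, 196) (J = Add(-3, Mul(Rational(1, 7), Mul(Add(-9, -16), Pow(Add(16, 12), -1)))) = Add(-3, Mul(Rational(1, 7), Mul(-25, Pow(28, -1)))) = Add(-3, Mul(Rational(1, 7), Mul(-25, Rational(1, 28)))) = Add(-3, Mul(Rational(1, 7), Rational(-25, 28))) = Add(-3, Rational(-25, 196)) = Rational(-613, 196) ≈ -3.1276)
Mul(Mul(Y, Pow(Add(Function('D')(2, 0), Function('Q')(k)), -1)), J) = Mul(Mul(13, Pow(Add(Add(4, 2), -1), -1)), Rational(-613, 196)) = Mul(Mul(13, Pow(Add(6, -1), -1)), Rational(-613, 196)) = Mul(Mul(13, Pow(5, -1)), Rational(-613, 196)) = Mul(Mul(13, Rational(1, 5)), Rational(-613, 196)) = Mul(Rational(13, 5), Rational(-613, 196)) = Rational(-7969, 980)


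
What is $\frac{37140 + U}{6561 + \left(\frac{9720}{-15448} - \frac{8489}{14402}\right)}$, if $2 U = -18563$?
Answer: $\frac{774752183927}{182429238293} \approx 4.2469$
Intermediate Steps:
$U = - \frac{18563}{2}$ ($U = \frac{1}{2} \left(-18563\right) = - \frac{18563}{2} \approx -9281.5$)
$\frac{37140 + U}{6561 + \left(\frac{9720}{-15448} - \frac{8489}{14402}\right)} = \frac{37140 - \frac{18563}{2}}{6561 + \left(\frac{9720}{-15448} - \frac{8489}{14402}\right)} = \frac{55717}{2 \left(6561 + \left(9720 \left(- \frac{1}{15448}\right) - \frac{8489}{14402}\right)\right)} = \frac{55717}{2 \left(6561 - \frac{33890689}{27810262}\right)} = \frac{55717}{2 \cdot \frac{182429238293}{27810262}} = \frac{55717}{2} \cdot \frac{27810262}{182429238293} = \frac{774752183927}{182429238293}$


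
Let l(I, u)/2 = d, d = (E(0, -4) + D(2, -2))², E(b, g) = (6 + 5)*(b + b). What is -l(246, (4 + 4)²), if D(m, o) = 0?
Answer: 0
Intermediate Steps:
E(b, g) = 22*b (E(b, g) = 11*(2*b) = 22*b)
d = 0 (d = (22*0 + 0)² = (0 + 0)² = 0² = 0)
l(I, u) = 0 (l(I, u) = 2*0 = 0)
-l(246, (4 + 4)²) = -1*0 = 0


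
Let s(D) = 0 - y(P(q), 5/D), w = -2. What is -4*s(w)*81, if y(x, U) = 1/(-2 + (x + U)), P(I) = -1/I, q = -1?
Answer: -648/7 ≈ -92.571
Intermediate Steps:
y(x, U) = 1/(-2 + U + x) (y(x, U) = 1/(-2 + (U + x)) = 1/(-2 + U + x))
s(D) = -1/(-1 + 5/D) (s(D) = 0 - 1/(-2 + 5/D - 1/(-1)) = 0 - 1/(-2 + 5/D - 1*(-1)) = 0 - 1/(-2 + 5/D + 1) = 0 - 1/(-1 + 5/D) = -1/(-1 + 5/D))
-4*s(w)*81 = -4*(-2/(-5 - 2))*81 = -4*(-2/(-7))*81 = -4*(-2*(-⅐))*81 = -8*81/7 = -4*162/7 = -648/7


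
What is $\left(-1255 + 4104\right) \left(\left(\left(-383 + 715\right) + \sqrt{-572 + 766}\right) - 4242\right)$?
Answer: $-11139590 + 2849 \sqrt{194} \approx -1.11 \cdot 10^{7}$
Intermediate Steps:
$\left(-1255 + 4104\right) \left(\left(\left(-383 + 715\right) + \sqrt{-572 + 766}\right) - 4242\right) = 2849 \left(\left(332 + \sqrt{194}\right) - 4242\right) = 2849 \left(-3910 + \sqrt{194}\right) = -11139590 + 2849 \sqrt{194}$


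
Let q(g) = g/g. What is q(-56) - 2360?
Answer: -2359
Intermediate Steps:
q(g) = 1
q(-56) - 2360 = 1 - 2360 = -2359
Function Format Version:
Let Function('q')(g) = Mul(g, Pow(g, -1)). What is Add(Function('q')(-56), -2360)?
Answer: -2359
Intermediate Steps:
Function('q')(g) = 1
Add(Function('q')(-56), -2360) = Add(1, -2360) = -2359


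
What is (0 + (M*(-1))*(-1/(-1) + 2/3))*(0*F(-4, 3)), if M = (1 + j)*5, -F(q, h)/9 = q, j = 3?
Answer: 0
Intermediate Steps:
F(q, h) = -9*q
M = 20 (M = (1 + 3)*5 = 4*5 = 20)
(0 + (M*(-1))*(-1/(-1) + 2/3))*(0*F(-4, 3)) = (0 + (20*(-1))*(-1/(-1) + 2/3))*(0*(-9*(-4))) = (0 - 20*(-1*(-1) + 2*(1/3)))*(0*36) = (0 - 20*(1 + 2/3))*0 = (0 - 20*5/3)*0 = (0 - 100/3)*0 = -100/3*0 = 0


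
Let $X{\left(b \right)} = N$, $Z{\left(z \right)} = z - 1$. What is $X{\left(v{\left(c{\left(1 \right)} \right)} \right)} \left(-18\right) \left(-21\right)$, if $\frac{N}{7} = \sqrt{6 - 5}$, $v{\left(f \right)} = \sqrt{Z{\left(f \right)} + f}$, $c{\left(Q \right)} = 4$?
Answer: $2646$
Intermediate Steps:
$Z{\left(z \right)} = -1 + z$
$v{\left(f \right)} = \sqrt{-1 + 2 f}$ ($v{\left(f \right)} = \sqrt{\left(-1 + f\right) + f} = \sqrt{-1 + 2 f}$)
$N = 7$ ($N = 7 \sqrt{6 - 5} = 7 \sqrt{1} = 7 \cdot 1 = 7$)
$X{\left(b \right)} = 7$
$X{\left(v{\left(c{\left(1 \right)} \right)} \right)} \left(-18\right) \left(-21\right) = 7 \left(-18\right) \left(-21\right) = \left(-126\right) \left(-21\right) = 2646$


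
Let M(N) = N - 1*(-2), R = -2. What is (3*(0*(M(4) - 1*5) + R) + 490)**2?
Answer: 234256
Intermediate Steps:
M(N) = 2 + N (M(N) = N + 2 = 2 + N)
(3*(0*(M(4) - 1*5) + R) + 490)**2 = (3*(0*((2 + 4) - 1*5) - 2) + 490)**2 = (3*(0*(6 - 5) - 2) + 490)**2 = (3*(0*1 - 2) + 490)**2 = (3*(0 - 2) + 490)**2 = (3*(-2) + 490)**2 = (-6 + 490)**2 = 484**2 = 234256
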